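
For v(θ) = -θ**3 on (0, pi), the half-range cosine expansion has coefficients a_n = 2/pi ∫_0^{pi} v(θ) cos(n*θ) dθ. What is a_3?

2*(-4 + 9*pi**2)/(27*pi)

a_3 = 2/pi ∫_0^{pi} (-θ**3) cos(3*θ) dθ.
Integrating by parts three times (tabular method), an antiderivative of (-θ**3) cos(3*θ) is -θ**3*sin(3*θ)/3 - θ**2*cos(3*θ)/3 + 2*θ*sin(3*θ)/9 + 2*cos(3*θ)/27; evaluating from 0 to pi: ∫_{0}^{pi} (-θ**3) cos(3*θ) dθ = (-2/27 + pi**2/3) - (2/27) = -4/27 + pi**2/3.
Hence a_3 = (2/pi)·(-4/27 + pi**2/3) = 2*(-4 + 9*pi**2)/(27*pi).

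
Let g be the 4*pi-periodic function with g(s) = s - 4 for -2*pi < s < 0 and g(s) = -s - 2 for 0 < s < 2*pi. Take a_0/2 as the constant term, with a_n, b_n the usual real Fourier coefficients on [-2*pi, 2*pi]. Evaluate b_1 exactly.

4/pi

b_1 = (1/(2*pi)) ∫_{-2*pi}^{2*pi} g(s) sin(s/2) ds.
Split the integral at the breakpoints.
Integrating by parts (boundary term plus one more integral), an antiderivative of (s - 4) sin(s/2) is -2*s*cos(s/2) + 4*sin(s/2) + 8*cos(s/2); evaluating from -2*pi to 0: ∫_{-2*pi}^{0} (s - 4) sin(s/2) ds = (8) - (-4*pi - 8) = 4*pi + 16.
Integrating by parts (boundary term plus one more integral), an antiderivative of (-s - 2) sin(s/2) is 2*s*cos(s/2) - 4*sin(s/2) + 4*cos(s/2); evaluating from 0 to 2*pi: ∫_{0}^{2*pi} (-s - 2) sin(s/2) ds = (-4*pi - 4) - (4) = -4*pi - 8.
Summing the pieces and multiplying by (1/(2*pi)) gives b_1 = 4/pi.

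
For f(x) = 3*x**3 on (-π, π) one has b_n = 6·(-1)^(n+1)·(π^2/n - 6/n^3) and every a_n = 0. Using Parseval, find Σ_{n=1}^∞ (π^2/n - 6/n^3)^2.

pi**6/14

Parseval: Σ b_n^2 = (1/π) ∫_{-π}^{π} f(x)^2 dx = 18*pi**6/7.
b_n^2 = 36·(π^2/n - 6/n^3)^2, so the sum equals (18*pi**6/7)/36 = pi**6/14.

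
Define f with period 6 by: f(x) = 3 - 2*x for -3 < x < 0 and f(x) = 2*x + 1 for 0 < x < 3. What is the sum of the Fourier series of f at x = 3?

At x = 3 the one-sided limits are f(3^-) = 7 and f(3^+) = 9.
By Dirichlet's theorem the series converges to their average, [(7) + (9)]/2 = 8.

8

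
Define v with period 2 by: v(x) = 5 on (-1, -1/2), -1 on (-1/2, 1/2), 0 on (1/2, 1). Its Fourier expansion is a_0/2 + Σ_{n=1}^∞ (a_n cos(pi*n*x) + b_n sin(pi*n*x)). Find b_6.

b_6 = ∫_{-1}^{1} v(x) sin(6*pi*x) dx.
Split the integral at the breakpoints.
Directly, an antiderivative of (5) sin(6*pi*x) is -5*cos(6*pi*x)/(6*pi); evaluating from -1 to -1/2: ∫_{-1}^{-1/2} (5) sin(6*pi*x) dx = (5/(6*pi)) - (-5/(6*pi)) = 5/(3*pi).
Directly, an antiderivative of (-1) sin(6*pi*x) is cos(6*pi*x)/(6*pi); evaluating from -1/2 to 1/2: ∫_{-1/2}^{1/2} (-1) sin(6*pi*x) dx = (-1/(6*pi)) - (-1/(6*pi)) = 0.
∫_{1/2}^{1} (0) sin(6*pi*x) dx = 0.
Summing the pieces gives b_6 = 5/(3*pi).

5/(3*pi)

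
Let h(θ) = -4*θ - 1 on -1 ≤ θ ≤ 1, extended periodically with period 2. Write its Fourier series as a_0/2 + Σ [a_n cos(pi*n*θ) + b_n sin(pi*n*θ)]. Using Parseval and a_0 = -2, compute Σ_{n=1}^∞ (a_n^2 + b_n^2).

32/3

Parseval: a_0^2/2 + Σ_{n≥1} (a_n^2+b_n^2) = ∫_{-1}^{1} h(θ)^2 dθ = 38/3.
Subtract a_0^2/2 = 2: Σ (a_n^2+b_n^2) = 32/3.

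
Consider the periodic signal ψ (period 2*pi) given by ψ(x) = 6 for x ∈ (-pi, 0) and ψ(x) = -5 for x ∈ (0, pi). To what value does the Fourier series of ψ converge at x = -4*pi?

1/2

x = -4*pi differs from x = 0 by -2 full period(s), and the series is 2*pi-periodic.
At x = 0 the one-sided limits are ψ(0^-) = 6 and ψ(0^+) = -5.
By Dirichlet's theorem the series converges to their average, [(6) + (-5)]/2 = 1/2.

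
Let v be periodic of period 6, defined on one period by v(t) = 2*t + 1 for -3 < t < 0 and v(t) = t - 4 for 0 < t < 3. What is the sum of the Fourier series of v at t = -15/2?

t = -15/2 differs from t = -3/2 by -1 full period(s), and the series is 6-periodic.
v is continuous at t = -3/2 with value -2, so the series converges to -2 there.

-2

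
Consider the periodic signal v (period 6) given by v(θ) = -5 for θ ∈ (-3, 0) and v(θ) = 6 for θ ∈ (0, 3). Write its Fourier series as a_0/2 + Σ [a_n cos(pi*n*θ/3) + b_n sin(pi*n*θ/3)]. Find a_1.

0

a_1 = 1/3 ∫_{-3}^{3} v(θ) cos(pi*θ/3) dθ.
Split the integral at the breakpoints.
Directly, an antiderivative of (-5) cos(pi*θ/3) is -15*sin(pi*θ/3)/pi; evaluating from -3 to 0: ∫_{-3}^{0} (-5) cos(pi*θ/3) dθ = (0) - (0) = 0.
Directly, an antiderivative of (6) cos(pi*θ/3) is 18*sin(pi*θ/3)/pi; evaluating from 0 to 3: ∫_{0}^{3} (6) cos(pi*θ/3) dθ = (0) - (0) = 0.
Summing the pieces and multiplying by (1/3) gives a_1 = 0.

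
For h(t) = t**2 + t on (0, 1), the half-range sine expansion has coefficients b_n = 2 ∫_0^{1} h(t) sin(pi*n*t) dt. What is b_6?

-2/(3*pi)

b_6 = 2 ∫_0^{1} (t**2 + t) sin(6*pi*t) dt.
Integrating by parts twice (tabular method), an antiderivative of (t**2 + t) sin(6*pi*t) is -t**2*cos(6*pi*t)/(6*pi) + t*sin(6*pi*t)/(18*pi**2) - t*cos(6*pi*t)/(6*pi) + sin(6*pi*t)/(36*pi**2) + cos(6*pi*t)/(108*pi**3); evaluating from 0 to 1: ∫_{0}^{1} (t**2 + t) sin(6*pi*t) dt = ((1 - 36*pi**2)/(108*pi**3)) - (1/(108*pi**3)) = -1/(3*pi).
Hence b_6 = 2·(-1/(3*pi)) = -2/(3*pi).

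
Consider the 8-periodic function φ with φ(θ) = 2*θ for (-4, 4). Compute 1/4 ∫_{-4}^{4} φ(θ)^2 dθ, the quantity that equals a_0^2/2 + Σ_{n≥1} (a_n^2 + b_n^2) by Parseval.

1/4 ∫_{-4}^{4} φ(θ)^2 dθ = 1/4 · (512/3) = 128/3.

128/3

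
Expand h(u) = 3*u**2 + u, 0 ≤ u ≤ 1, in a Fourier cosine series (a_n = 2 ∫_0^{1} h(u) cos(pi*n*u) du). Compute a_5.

a_5 = 2 ∫_0^{1} (3*u**2 + u) cos(5*pi*u) du.
Integrating by parts twice (tabular method), an antiderivative of (3*u**2 + u) cos(5*pi*u) is 3*u**2*sin(5*pi*u)/(5*pi) + u*sin(5*pi*u)/(5*pi) + 6*u*cos(5*pi*u)/(25*pi**2) - 6*sin(5*pi*u)/(125*pi**3) + cos(5*pi*u)/(25*pi**2); evaluating from 0 to 1: ∫_{0}^{1} (3*u**2 + u) cos(5*pi*u) du = (-7/(25*pi**2)) - (1/(25*pi**2)) = -8/(25*pi**2).
Hence a_5 = 2·(-8/(25*pi**2)) = -16/(25*pi**2).

-16/(25*pi**2)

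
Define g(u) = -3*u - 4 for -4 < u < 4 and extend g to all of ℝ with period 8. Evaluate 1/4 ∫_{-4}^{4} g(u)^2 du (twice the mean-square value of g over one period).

128

1/4 ∫_{-4}^{4} g(u)^2 du = 1/4 · (512) = 128.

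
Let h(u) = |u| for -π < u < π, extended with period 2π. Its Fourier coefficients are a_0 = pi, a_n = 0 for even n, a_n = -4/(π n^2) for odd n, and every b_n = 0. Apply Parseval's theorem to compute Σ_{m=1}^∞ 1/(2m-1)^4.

Parseval: a_0^2/2 + Σ a_n^2 = (1/π) ∫_{-π}^{π} h(u)^2 du = 2*pi**2/3.
Subtract a_0^2/2 = pi**2/2: Σ a_n^2 = pi**2/6.
Only odd n contribute, with a_n^2 = 16/(π^2 n^4), so Σ_{m≥1} 1/(2m-1)^4 = π^2·(pi**2/6)/16 = pi**4/96.

pi**4/96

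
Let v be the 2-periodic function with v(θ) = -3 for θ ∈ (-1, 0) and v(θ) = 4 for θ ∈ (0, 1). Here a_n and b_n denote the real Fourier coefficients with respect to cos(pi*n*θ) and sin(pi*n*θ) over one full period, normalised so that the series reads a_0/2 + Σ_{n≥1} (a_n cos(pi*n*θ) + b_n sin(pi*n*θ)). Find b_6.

b_6 = ∫_{-1}^{1} v(θ) sin(6*pi*θ) dθ.
Split the integral at the breakpoints.
Directly, an antiderivative of (-3) sin(6*pi*θ) is cos(6*pi*θ)/(2*pi); evaluating from -1 to 0: ∫_{-1}^{0} (-3) sin(6*pi*θ) dθ = (1/(2*pi)) - (1/(2*pi)) = 0.
Directly, an antiderivative of (4) sin(6*pi*θ) is -2*cos(6*pi*θ)/(3*pi); evaluating from 0 to 1: ∫_{0}^{1} (4) sin(6*pi*θ) dθ = (-2/(3*pi)) - (-2/(3*pi)) = 0.
Summing the pieces gives b_6 = 0.

0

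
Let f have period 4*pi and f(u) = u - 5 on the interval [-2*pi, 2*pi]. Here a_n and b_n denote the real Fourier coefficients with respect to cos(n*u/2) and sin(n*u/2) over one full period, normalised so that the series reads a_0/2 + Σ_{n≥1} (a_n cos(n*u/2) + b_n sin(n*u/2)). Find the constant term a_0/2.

-5

a_0 = (1/(2*pi)) ∫_{-2*pi}^{2*pi} f(u) du = (1/(2*pi)) · (-20*pi) = -10.
So the constant term a_0/2 = -5.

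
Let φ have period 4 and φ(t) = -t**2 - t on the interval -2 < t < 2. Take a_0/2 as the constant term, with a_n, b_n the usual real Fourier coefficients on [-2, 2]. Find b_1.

-4/pi

b_1 = 1/2 ∫_{-2}^{2} φ(t) sin(pi*t/2) dt.
Integrating by parts twice (tabular method), an antiderivative of (-t**2 - t) sin(pi*t/2) is 2*t**2*cos(pi*t/2)/pi - 8*t*sin(pi*t/2)/pi**2 + 2*t*cos(pi*t/2)/pi - 4*sin(pi*t/2)/pi**2 - 16*cos(pi*t/2)/pi**3; evaluating from -2 to 2: ∫_{-2}^{2} (-t**2 - t) sin(pi*t/2) dt = (-12/pi + 16/pi**3) - (-4/pi + 16/pi**3) = -8/pi.
Hence b_1 = (1/2)·(-8/pi) = -4/pi.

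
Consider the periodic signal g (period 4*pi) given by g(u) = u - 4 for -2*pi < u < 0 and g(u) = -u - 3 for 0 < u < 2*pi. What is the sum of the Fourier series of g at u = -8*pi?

-7/2

u = -8*pi differs from u = 0 by -2 full period(s), and the series is 4*pi-periodic.
At u = 0 the one-sided limits are g(0^-) = -4 and g(0^+) = -3.
By Dirichlet's theorem the series converges to their average, [(-4) + (-3)]/2 = -7/2.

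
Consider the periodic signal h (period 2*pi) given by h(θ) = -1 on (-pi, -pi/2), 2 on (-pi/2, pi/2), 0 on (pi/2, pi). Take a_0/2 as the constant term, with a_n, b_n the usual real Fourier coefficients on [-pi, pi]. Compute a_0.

3/2

a_0 = 1/pi ∫_{-pi}^{pi} h(θ) dθ = 1/pi · (3*pi/2) = 3/2.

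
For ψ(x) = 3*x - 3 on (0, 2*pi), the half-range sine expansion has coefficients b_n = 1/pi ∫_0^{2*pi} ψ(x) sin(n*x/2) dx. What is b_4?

b_4 = 1/pi ∫_0^{2*pi} (3*x - 3) sin(2*x) dx.
Integrating by parts (boundary term plus one more integral), an antiderivative of (3*x - 3) sin(2*x) is -3*x*cos(2*x)/2 + 3*sin(2*x)/4 + 3*cos(2*x)/2; evaluating from 0 to 2*pi: ∫_{0}^{2*pi} (3*x - 3) sin(2*x) dx = (3/2 - 3*pi) - (3/2) = -3*pi.
Hence b_4 = (1/pi)·(-3*pi) = -3.

-3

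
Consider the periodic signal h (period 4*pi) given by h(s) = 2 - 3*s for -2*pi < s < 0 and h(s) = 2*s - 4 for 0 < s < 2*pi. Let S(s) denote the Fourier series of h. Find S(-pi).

2 + 3*pi

h is continuous at s = -pi with value 2 + 3*pi, so the series converges to 2 + 3*pi there.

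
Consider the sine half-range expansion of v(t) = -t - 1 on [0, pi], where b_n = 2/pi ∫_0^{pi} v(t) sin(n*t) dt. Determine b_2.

1

b_2 = 2/pi ∫_0^{pi} (-t - 1) sin(2*t) dt.
Integrating by parts (boundary term plus one more integral), an antiderivative of (-t - 1) sin(2*t) is t*cos(2*t)/2 - sin(2*t)/4 + cos(2*t)/2; evaluating from 0 to pi: ∫_{0}^{pi} (-t - 1) sin(2*t) dt = (1/2 + pi/2) - (1/2) = pi/2.
Hence b_2 = (2/pi)·(pi/2) = 1.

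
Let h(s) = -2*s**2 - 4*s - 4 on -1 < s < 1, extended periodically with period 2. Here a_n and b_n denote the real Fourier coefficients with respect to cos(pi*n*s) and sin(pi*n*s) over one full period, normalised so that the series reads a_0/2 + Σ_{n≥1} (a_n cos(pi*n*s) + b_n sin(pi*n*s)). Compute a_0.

a_0 = ∫_{-1}^{1} h(s) ds = -28/3.

-28/3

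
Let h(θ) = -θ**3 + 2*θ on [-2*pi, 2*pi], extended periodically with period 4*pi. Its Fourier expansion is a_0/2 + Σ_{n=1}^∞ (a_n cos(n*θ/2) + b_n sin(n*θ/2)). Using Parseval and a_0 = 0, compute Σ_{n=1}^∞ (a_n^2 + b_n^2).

32*pi**2*(-84*pi**2 + 35 + 60*pi**4)/105

Parseval: a_0^2/2 + Σ_{n≥1} (a_n^2+b_n^2) = (1/(2*pi)) ∫_{-2*pi}^{2*pi} h(θ)^2 dθ = 32*pi**2*(-84*pi**2 + 35 + 60*pi**4)/105.
Subtract a_0^2/2 = 0: Σ (a_n^2+b_n^2) = 32*pi**2*(-84*pi**2 + 35 + 60*pi**4)/105.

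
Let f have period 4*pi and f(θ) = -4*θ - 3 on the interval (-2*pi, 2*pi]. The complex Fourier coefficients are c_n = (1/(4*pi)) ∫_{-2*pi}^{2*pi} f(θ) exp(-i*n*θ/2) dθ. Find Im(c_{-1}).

Since f is real-valued, Im(c_{-1}) = -(1/(4*pi)) ∫_{-2*pi}^{2*pi} f(θ) sin(-θ/2) dθ = b_{1}/2.
Integrating by parts (boundary term plus one more integral), an antiderivative of (-4*θ - 3) sin(-θ/2) is -8*θ*cos(θ/2) + 16*sin(θ/2) - 6*cos(θ/2); evaluating from -2*pi to 2*pi: ∫_{-2*pi}^{2*pi} (-4*θ - 3) sin(-θ/2) dθ = (6 + 16*pi) - (6 - 16*pi) = 32*pi.
Hence Im(c_{-1}) = (-1/(4*pi))·(32*pi) = -8.

-8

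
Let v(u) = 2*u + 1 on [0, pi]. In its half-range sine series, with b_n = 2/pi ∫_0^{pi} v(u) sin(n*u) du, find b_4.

-1

b_4 = 2/pi ∫_0^{pi} (2*u + 1) sin(4*u) du.
Integrating by parts (boundary term plus one more integral), an antiderivative of (2*u + 1) sin(4*u) is -u*cos(4*u)/2 + sin(4*u)/8 - cos(4*u)/4; evaluating from 0 to pi: ∫_{0}^{pi} (2*u + 1) sin(4*u) du = (-pi/2 - 1/4) - (-1/4) = -pi/2.
Hence b_4 = (2/pi)·(-pi/2) = -1.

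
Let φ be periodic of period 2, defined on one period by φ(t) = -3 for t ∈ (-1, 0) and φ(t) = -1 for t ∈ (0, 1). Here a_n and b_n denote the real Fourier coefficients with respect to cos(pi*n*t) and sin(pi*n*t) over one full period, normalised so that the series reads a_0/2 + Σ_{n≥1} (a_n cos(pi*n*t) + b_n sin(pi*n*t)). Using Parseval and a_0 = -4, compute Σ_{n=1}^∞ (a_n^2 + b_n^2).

2

Parseval: a_0^2/2 + Σ_{n≥1} (a_n^2+b_n^2) = ∫_{-1}^{1} φ(t)^2 dt = 10.
Subtract a_0^2/2 = 8: Σ (a_n^2+b_n^2) = 2.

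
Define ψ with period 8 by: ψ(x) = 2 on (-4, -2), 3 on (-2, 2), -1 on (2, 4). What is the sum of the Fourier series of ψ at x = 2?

1

At x = 2 the one-sided limits are ψ(2^-) = 3 and ψ(2^+) = -1.
By Dirichlet's theorem the series converges to their average, [(3) + (-1)]/2 = 1.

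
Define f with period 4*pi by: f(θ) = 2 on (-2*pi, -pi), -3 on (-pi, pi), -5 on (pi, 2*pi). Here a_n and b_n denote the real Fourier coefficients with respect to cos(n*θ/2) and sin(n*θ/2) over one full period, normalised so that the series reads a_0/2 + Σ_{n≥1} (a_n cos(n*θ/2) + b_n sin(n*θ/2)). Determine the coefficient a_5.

-3/(5*pi)

a_5 = (1/(2*pi)) ∫_{-2*pi}^{2*pi} f(θ) cos(5*θ/2) dθ.
Split the integral at the breakpoints.
Directly, an antiderivative of (2) cos(5*θ/2) is 4*sin(5*θ/2)/5; evaluating from -2*pi to -pi: ∫_{-2*pi}^{-pi} (2) cos(5*θ/2) dθ = (-4/5) - (0) = -4/5.
Directly, an antiderivative of (-3) cos(5*θ/2) is -6*sin(5*θ/2)/5; evaluating from -pi to pi: ∫_{-pi}^{pi} (-3) cos(5*θ/2) dθ = (-6/5) - (6/5) = -12/5.
Directly, an antiderivative of (-5) cos(5*θ/2) is -2*sin(5*θ/2); evaluating from pi to 2*pi: ∫_{pi}^{2*pi} (-5) cos(5*θ/2) dθ = (0) - (-2) = 2.
Summing the pieces and multiplying by (1/(2*pi)) gives a_5 = -3/(5*pi).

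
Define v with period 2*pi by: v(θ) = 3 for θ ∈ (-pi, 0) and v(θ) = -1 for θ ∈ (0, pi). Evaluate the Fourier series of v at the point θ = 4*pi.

1

θ = 4*pi differs from θ = 0 by 2 full period(s), and the series is 2*pi-periodic.
At θ = 0 the one-sided limits are v(0^-) = 3 and v(0^+) = -1.
By Dirichlet's theorem the series converges to their average, [(3) + (-1)]/2 = 1.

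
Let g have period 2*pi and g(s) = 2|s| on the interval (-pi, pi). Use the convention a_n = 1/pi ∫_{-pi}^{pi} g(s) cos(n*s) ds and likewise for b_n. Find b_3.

b_3 = 1/pi ∫_{-pi}^{pi} g(s) sin(3*s) ds.
g is even and sin(3*s) is odd, so the integrand is odd over a symmetric interval and the integral vanishes.

0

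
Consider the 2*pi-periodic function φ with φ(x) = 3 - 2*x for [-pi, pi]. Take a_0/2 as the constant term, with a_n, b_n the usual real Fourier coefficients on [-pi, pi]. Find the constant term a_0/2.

a_0 = 1/pi ∫_{-pi}^{pi} φ(x) dx = 1/pi · (6*pi) = 6.
So the constant term a_0/2 = 3.

3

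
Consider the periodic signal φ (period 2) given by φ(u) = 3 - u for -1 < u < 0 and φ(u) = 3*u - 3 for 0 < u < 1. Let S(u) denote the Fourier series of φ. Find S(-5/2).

7/2

u = -5/2 differs from u = -1/2 by -1 full period(s), and the series is 2-periodic.
φ is continuous at u = -1/2 with value 7/2, so the series converges to 7/2 there.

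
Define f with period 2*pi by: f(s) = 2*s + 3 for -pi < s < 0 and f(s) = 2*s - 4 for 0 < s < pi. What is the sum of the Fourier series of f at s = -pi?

s = -pi differs from s = pi by -1 full period(s), and the series is 2*pi-periodic.
At s = pi the one-sided limits are f(pi^-) = -4 + 2*pi and f(pi^+) = 3 - 2*pi.
By Dirichlet's theorem the series converges to their average, [(-4 + 2*pi) + (3 - 2*pi)]/2 = -1/2.

-1/2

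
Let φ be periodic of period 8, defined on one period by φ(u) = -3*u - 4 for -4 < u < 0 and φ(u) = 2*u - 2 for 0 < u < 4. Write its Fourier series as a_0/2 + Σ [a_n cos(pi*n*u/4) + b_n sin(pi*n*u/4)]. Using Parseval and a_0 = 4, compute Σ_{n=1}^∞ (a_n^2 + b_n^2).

52/3

Parseval: a_0^2/2 + Σ_{n≥1} (a_n^2+b_n^2) = 1/4 ∫_{-4}^{4} φ(u)^2 du = 76/3.
Subtract a_0^2/2 = 8: Σ (a_n^2+b_n^2) = 52/3.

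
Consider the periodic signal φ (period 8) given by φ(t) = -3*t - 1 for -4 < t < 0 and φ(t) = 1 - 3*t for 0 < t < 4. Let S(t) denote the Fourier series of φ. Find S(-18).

5

t = -18 differs from t = -2 by -2 full period(s), and the series is 8-periodic.
φ is continuous at t = -2 with value 5, so the series converges to 5 there.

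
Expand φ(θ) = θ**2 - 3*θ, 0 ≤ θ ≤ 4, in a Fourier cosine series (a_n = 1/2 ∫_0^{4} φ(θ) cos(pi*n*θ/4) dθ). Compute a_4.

a_4 = 1/2 ∫_0^{4} (θ**2 - 3*θ) cos(pi*θ) dθ.
Integrating by parts twice (tabular method), an antiderivative of (θ**2 - 3*θ) cos(pi*θ) is θ**2*sin(pi*θ)/pi - 3*θ*sin(pi*θ)/pi + 2*θ*cos(pi*θ)/pi**2 - 2*sin(pi*θ)/pi**3 - 3*cos(pi*θ)/pi**2; evaluating from 0 to 4: ∫_{0}^{4} (θ**2 - 3*θ) cos(pi*θ) dθ = (5/pi**2) - (-3/pi**2) = 8/pi**2.
Hence a_4 = (1/2)·(8/pi**2) = 4/pi**2.

4/pi**2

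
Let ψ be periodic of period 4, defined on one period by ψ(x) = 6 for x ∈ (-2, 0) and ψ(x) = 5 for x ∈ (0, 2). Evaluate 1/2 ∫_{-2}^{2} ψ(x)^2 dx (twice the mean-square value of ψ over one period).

61

1/2 ∫_{-2}^{2} ψ(x)^2 dx = 1/2 · (122) = 61.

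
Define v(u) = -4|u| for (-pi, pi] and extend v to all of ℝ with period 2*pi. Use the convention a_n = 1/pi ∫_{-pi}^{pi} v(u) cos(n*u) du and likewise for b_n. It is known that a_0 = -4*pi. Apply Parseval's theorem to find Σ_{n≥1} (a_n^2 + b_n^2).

Parseval: a_0^2/2 + Σ_{n≥1} (a_n^2+b_n^2) = 1/pi ∫_{-pi}^{pi} v(u)^2 du = 32*pi**2/3.
Subtract a_0^2/2 = 8*pi**2: Σ (a_n^2+b_n^2) = 8*pi**2/3.

8*pi**2/3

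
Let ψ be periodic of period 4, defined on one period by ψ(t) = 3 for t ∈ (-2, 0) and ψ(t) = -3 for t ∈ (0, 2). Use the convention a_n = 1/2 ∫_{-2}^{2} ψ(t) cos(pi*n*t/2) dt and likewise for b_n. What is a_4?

0

a_4 = 1/2 ∫_{-2}^{2} ψ(t) cos(2*pi*t) dt.
ψ is odd and cos(2*pi*t) is even, so the integrand is odd over a symmetric interval and the integral vanishes.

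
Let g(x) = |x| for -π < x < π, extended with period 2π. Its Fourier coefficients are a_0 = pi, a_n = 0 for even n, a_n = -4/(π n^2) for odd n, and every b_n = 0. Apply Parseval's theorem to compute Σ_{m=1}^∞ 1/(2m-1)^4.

pi**4/96

Parseval: a_0^2/2 + Σ a_n^2 = (1/π) ∫_{-π}^{π} g(x)^2 dx = 2*pi**2/3.
Subtract a_0^2/2 = pi**2/2: Σ a_n^2 = pi**2/6.
Only odd n contribute, with a_n^2 = 16/(π^2 n^4), so Σ_{m≥1} 1/(2m-1)^4 = π^2·(pi**2/6)/16 = pi**4/96.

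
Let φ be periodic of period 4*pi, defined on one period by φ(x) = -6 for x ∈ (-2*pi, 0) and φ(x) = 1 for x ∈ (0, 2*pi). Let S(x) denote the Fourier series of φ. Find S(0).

At x = 0 the one-sided limits are φ(0^-) = -6 and φ(0^+) = 1.
By Dirichlet's theorem the series converges to their average, [(-6) + (1)]/2 = -5/2.

-5/2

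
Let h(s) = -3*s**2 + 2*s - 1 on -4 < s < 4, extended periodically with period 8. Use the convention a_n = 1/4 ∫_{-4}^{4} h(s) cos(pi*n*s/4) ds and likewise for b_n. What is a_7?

a_7 = 1/4 ∫_{-4}^{4} h(s) cos(7*pi*s/4) ds.
Integrating by parts twice (tabular method), an antiderivative of (-3*s**2 + 2*s - 1) cos(7*pi*s/4) is -12*s**2*sin(7*pi*s/4)/(7*pi) + 8*s*sin(7*pi*s/4)/(7*pi) - 96*s*cos(7*pi*s/4)/(49*pi**2) - 4*sin(7*pi*s/4)/(7*pi) + 384*sin(7*pi*s/4)/(343*pi**3) + 32*cos(7*pi*s/4)/(49*pi**2); evaluating from -4 to 4: ∫_{-4}^{4} (-3*s**2 + 2*s - 1) cos(7*pi*s/4) ds = (352/(49*pi**2)) - (-416/(49*pi**2)) = 768/(49*pi**2).
Hence a_7 = (1/4)·(768/(49*pi**2)) = 192/(49*pi**2).

192/(49*pi**2)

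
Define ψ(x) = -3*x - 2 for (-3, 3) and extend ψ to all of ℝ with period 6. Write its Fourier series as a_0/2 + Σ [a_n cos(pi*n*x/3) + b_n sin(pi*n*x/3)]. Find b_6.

3/pi

b_6 = 1/3 ∫_{-3}^{3} ψ(x) sin(2*pi*x) dx.
Integrating by parts (boundary term plus one more integral), an antiderivative of (-3*x - 2) sin(2*pi*x) is 3*x*cos(2*pi*x)/(2*pi) - 3*sin(2*pi*x)/(4*pi**2) + cos(2*pi*x)/pi; evaluating from -3 to 3: ∫_{-3}^{3} (-3*x - 2) sin(2*pi*x) dx = (11/(2*pi)) - (-7/(2*pi)) = 9/pi.
Hence b_6 = (1/3)·(9/pi) = 3/pi.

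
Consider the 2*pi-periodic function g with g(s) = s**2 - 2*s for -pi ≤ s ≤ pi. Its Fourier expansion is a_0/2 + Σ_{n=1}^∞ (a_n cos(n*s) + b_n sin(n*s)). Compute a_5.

a_5 = 1/pi ∫_{-pi}^{pi} g(s) cos(5*s) ds.
Integrating by parts twice (tabular method), an antiderivative of (s**2 - 2*s) cos(5*s) is s**2*sin(5*s)/5 - 2*s*sin(5*s)/5 + 2*s*cos(5*s)/25 - 2*sin(5*s)/125 - 2*cos(5*s)/25; evaluating from -pi to pi: ∫_{-pi}^{pi} (s**2 - 2*s) cos(5*s) ds = (2/25 - 2*pi/25) - (2/25 + 2*pi/25) = -4*pi/25.
Hence a_5 = (1/pi)·(-4*pi/25) = -4/25.

-4/25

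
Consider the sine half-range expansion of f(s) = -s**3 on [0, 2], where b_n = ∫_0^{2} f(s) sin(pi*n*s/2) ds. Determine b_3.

16*(2 - 3*pi**2)/(9*pi**3)

b_3 = ∫_0^{2} (-s**3) sin(3*pi*s/2) ds.
Integrating by parts three times (tabular method), an antiderivative of (-s**3) sin(3*pi*s/2) is 2*s**3*cos(3*pi*s/2)/(3*pi) - 4*s**2*sin(3*pi*s/2)/(3*pi**2) - 16*s*cos(3*pi*s/2)/(9*pi**3) + 32*sin(3*pi*s/2)/(27*pi**4); evaluating from 0 to 2: ∫_{0}^{2} (-s**3) sin(3*pi*s/2) ds = (16*(2 - 3*pi**2)/(9*pi**3)) - (0) = 16*(2 - 3*pi**2)/(9*pi**3).
Hence b_3 = 16*(2 - 3*pi**2)/(9*pi**3).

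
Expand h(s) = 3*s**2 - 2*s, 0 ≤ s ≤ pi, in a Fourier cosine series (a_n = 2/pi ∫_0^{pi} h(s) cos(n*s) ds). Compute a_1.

-12 + 8/pi

a_1 = 2/pi ∫_0^{pi} (3*s**2 - 2*s) cos(s) ds.
Integrating by parts twice (tabular method), an antiderivative of (3*s**2 - 2*s) cos(s) is 3*s**2*sin(s) - 2*s*sin(s) + 6*s*cos(s) - 6*sin(s) - 2*cos(s); evaluating from 0 to pi: ∫_{0}^{pi} (3*s**2 - 2*s) cos(s) ds = (2 - 6*pi) - (-2) = 4 - 6*pi.
Hence a_1 = (2/pi)·(4 - 6*pi) = -12 + 8/pi.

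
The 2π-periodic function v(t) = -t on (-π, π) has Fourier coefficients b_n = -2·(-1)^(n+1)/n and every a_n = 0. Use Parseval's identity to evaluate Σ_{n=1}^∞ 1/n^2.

Parseval: Σ b_n^2 = (1/π) ∫_{-π}^{π} v(t)^2 dt = 2*pi**2/3.
Σ b_n^2 = Σ 4/n^2, so Σ 1/n^2 = (2*pi**2/3)/4 = pi**2/6.

pi**2/6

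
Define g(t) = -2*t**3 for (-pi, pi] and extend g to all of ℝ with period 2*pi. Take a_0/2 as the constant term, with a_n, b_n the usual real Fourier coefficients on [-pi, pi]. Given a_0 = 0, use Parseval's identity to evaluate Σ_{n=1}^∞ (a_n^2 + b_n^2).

Parseval: a_0^2/2 + Σ_{n≥1} (a_n^2+b_n^2) = 1/pi ∫_{-pi}^{pi} g(t)^2 dt = 8*pi**6/7.
Subtract a_0^2/2 = 0: Σ (a_n^2+b_n^2) = 8*pi**6/7.

8*pi**6/7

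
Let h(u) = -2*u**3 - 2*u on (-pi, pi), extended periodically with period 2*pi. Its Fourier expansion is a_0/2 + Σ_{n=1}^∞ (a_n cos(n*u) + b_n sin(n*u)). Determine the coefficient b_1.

20 - 4*pi**2

b_1 = 1/pi ∫_{-pi}^{pi} h(u) sin(u) du.
h is odd and sin(u) is odd, so the integrand is even and b_1 = 2/pi ∫_0^{pi} h(u) sin(u) du.
Integrating by parts three times (tabular method), an antiderivative of (-2*u**3 - 2*u) sin(u) is 2*u**3*cos(u) - 6*u**2*sin(u) - 10*u*cos(u) + 10*sin(u); evaluating from 0 to pi: ∫_{0}^{pi} (-2*u**3 - 2*u) sin(u) du = (2*pi*(5 - pi**2)) - (0) = 2*pi*(5 - pi**2).
Hence b_1 = (2/pi)·(2*pi*(5 - pi**2)) = 20 - 4*pi**2.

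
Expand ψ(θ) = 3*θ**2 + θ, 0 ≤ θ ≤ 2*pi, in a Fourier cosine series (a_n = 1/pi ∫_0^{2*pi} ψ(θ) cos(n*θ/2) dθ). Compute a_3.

a_3 = 1/pi ∫_0^{2*pi} (3*θ**2 + θ) cos(3*θ/2) dθ.
Integrating by parts twice (tabular method), an antiderivative of (3*θ**2 + θ) cos(3*θ/2) is 2*θ**2*sin(3*θ/2) + 2*θ*sin(3*θ/2)/3 + 8*θ*cos(3*θ/2)/3 - 16*sin(3*θ/2)/9 + 4*cos(3*θ/2)/9; evaluating from 0 to 2*pi: ∫_{0}^{2*pi} (3*θ**2 + θ) cos(3*θ/2) dθ = (-16*pi/3 - 4/9) - (4/9) = -16*pi/3 - 8/9.
Hence a_3 = (1/pi)·(-16*pi/3 - 8/9) = 8*(-6*pi - 1)/(9*pi).

8*(-6*pi - 1)/(9*pi)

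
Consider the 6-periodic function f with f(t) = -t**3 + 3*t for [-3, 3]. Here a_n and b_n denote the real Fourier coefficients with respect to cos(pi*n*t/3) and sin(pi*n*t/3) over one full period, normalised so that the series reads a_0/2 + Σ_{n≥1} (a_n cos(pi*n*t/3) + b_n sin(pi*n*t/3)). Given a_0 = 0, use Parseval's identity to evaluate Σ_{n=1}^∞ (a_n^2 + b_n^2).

Parseval: a_0^2/2 + Σ_{n≥1} (a_n^2+b_n^2) = 1/3 ∫_{-3}^{3} f(t)^2 dt = 2376/35.
Subtract a_0^2/2 = 0: Σ (a_n^2+b_n^2) = 2376/35.

2376/35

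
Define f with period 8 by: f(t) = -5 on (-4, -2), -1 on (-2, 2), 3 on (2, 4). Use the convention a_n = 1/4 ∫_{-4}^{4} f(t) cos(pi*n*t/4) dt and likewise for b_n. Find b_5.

8/(5*pi)

b_5 = 1/4 ∫_{-4}^{4} f(t) sin(5*pi*t/4) dt.
Split the integral at the breakpoints.
Directly, an antiderivative of (-5) sin(5*pi*t/4) is 4*cos(5*pi*t/4)/pi; evaluating from -4 to -2: ∫_{-4}^{-2} (-5) sin(5*pi*t/4) dt = (0) - (-4/pi) = 4/pi.
Directly, an antiderivative of (-1) sin(5*pi*t/4) is 4*cos(5*pi*t/4)/(5*pi); evaluating from -2 to 2: ∫_{-2}^{2} (-1) sin(5*pi*t/4) dt = (0) - (0) = 0.
Directly, an antiderivative of (3) sin(5*pi*t/4) is -12*cos(5*pi*t/4)/(5*pi); evaluating from 2 to 4: ∫_{2}^{4} (3) sin(5*pi*t/4) dt = (12/(5*pi)) - (0) = 12/(5*pi).
Summing the pieces and multiplying by (1/4) gives b_5 = 8/(5*pi).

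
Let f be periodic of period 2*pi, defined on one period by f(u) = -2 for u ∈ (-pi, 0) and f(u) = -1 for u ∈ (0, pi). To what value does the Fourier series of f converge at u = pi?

-3/2

u = pi differs from u = -pi by 1 full period(s), and the series is 2*pi-periodic.
At u = -pi the one-sided limits are f(-pi^-) = -1 and f(-pi^+) = -2.
By Dirichlet's theorem the series converges to their average, [(-1) + (-2)]/2 = -3/2.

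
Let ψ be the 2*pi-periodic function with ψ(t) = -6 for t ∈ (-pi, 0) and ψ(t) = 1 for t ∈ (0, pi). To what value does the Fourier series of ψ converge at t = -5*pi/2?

-6

t = -5*pi/2 differs from t = -pi/2 by -1 full period(s), and the series is 2*pi-periodic.
ψ is continuous at t = -pi/2 with value -6, so the series converges to -6 there.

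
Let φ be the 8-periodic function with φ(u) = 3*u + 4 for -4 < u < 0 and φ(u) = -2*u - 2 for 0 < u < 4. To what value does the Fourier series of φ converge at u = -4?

At u = -4 the one-sided limits are φ(-4^-) = -10 and φ(-4^+) = -8.
By Dirichlet's theorem the series converges to their average, [(-10) + (-8)]/2 = -9.

-9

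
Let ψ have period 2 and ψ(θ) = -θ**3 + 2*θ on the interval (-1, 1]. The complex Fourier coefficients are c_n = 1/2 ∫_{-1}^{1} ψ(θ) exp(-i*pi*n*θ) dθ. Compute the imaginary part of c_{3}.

(-3*pi**2 - 2)/(9*pi**3)

Since ψ is real-valued, Im(c_{3}) = -1/2 ∫_{-1}^{1} ψ(θ) sin(3*pi*θ) dθ = -b_{3}/2.
ψ is odd and sin(3*pi*θ) is odd, so the integrand is even: ∫_{-1}^{1} ψ(θ) sin(3*pi*θ) dθ = 2∫_0^{1} ψ(θ) sin(3*pi*θ) dθ.
Integrating by parts three times (tabular method), an antiderivative of (-θ**3 + 2*θ) sin(3*pi*θ) is θ**3*cos(3*pi*θ)/(3*pi) - θ**2*sin(3*pi*θ)/(3*pi**2) - 2*θ*cos(3*pi*θ)/(3*pi) - 2*θ*cos(3*pi*θ)/(9*pi**3) + 2*sin(3*pi*θ)/(27*pi**4) + 2*sin(3*pi*θ)/(9*pi**2); evaluating from 0 to 1: ∫_{0}^{1} (-θ**3 + 2*θ) sin(3*pi*θ) dθ = ((2 + 3*pi**2)/(9*pi**3)) - (0) = (2 + 3*pi**2)/(9*pi**3).
So ∫_{-1}^{1} ψ(θ) sin(3*pi*θ) dθ = 2*(2 + 3*pi**2)/(9*pi**3).
Hence Im(c_{3}) = (-1/2)·(2*(2 + 3*pi**2)/(9*pi**3)) = (-3*pi**2 - 2)/(9*pi**3).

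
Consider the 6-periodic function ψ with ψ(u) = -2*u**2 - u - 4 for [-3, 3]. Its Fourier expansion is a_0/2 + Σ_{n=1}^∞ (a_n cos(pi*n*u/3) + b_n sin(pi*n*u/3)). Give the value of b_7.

-6/(7*pi)

b_7 = 1/3 ∫_{-3}^{3} ψ(u) sin(7*pi*u/3) du.
Integrating by parts twice (tabular method), an antiderivative of (-2*u**2 - u - 4) sin(7*pi*u/3) is 6*u**2*cos(7*pi*u/3)/(7*pi) - 36*u*sin(7*pi*u/3)/(49*pi**2) + 3*u*cos(7*pi*u/3)/(7*pi) - 9*sin(7*pi*u/3)/(49*pi**2) - 108*cos(7*pi*u/3)/(343*pi**3) + 12*cos(7*pi*u/3)/(7*pi); evaluating from -3 to 3: ∫_{-3}^{3} (-2*u**2 - u - 4) sin(7*pi*u/3) du = (3*(36 - 1225*pi**2)/(343*pi**3)) - (3*(36 - 931*pi**2)/(343*pi**3)) = -18/(7*pi).
Hence b_7 = (1/3)·(-18/(7*pi)) = -6/(7*pi).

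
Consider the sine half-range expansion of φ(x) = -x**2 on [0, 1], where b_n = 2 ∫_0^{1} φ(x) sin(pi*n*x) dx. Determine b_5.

b_5 = 2 ∫_0^{1} (-x**2) sin(5*pi*x) dx.
Integrating by parts twice (tabular method), an antiderivative of (-x**2) sin(5*pi*x) is x**2*cos(5*pi*x)/(5*pi) - 2*x*sin(5*pi*x)/(25*pi**2) - 2*cos(5*pi*x)/(125*pi**3); evaluating from 0 to 1: ∫_{0}^{1} (-x**2) sin(5*pi*x) dx = ((2 - 25*pi**2)/(125*pi**3)) - (-2/(125*pi**3)) = (4 - 25*pi**2)/(125*pi**3).
Hence b_5 = 2·((4 - 25*pi**2)/(125*pi**3)) = 2*(4 - 25*pi**2)/(125*pi**3).

2*(4 - 25*pi**2)/(125*pi**3)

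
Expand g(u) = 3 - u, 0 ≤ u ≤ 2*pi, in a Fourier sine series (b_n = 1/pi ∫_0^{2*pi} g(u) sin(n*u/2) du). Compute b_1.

b_1 = 1/pi ∫_0^{2*pi} (3 - u) sin(u/2) du.
Integrating by parts (boundary term plus one more integral), an antiderivative of (3 - u) sin(u/2) is 2*u*cos(u/2) - 4*sin(u/2) - 6*cos(u/2); evaluating from 0 to 2*pi: ∫_{0}^{2*pi} (3 - u) sin(u/2) du = (6 - 4*pi) - (-6) = 12 - 4*pi.
Hence b_1 = (1/pi)·(12 - 4*pi) = -4 + 12/pi.

-4 + 12/pi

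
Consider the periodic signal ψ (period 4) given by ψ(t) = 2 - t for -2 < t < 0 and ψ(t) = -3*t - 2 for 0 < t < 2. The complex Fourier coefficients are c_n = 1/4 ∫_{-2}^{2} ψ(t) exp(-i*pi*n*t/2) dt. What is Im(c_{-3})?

Since ψ is real-valued, Im(c_{-3}) = -1/4 ∫_{-2}^{2} ψ(t) sin(-3*pi*t/2) dt = b_{3}/2.
Split the integral at the breakpoints.
Integrating by parts (boundary term plus one more integral), an antiderivative of (2 - t) sin(-3*pi*t/2) is -2*t*cos(3*pi*t/2)/(3*pi) + 4*sin(3*pi*t/2)/(9*pi**2) + 4*cos(3*pi*t/2)/(3*pi); evaluating from -2 to 0: ∫_{-2}^{0} (2 - t) sin(-3*pi*t/2) dt = (4/(3*pi)) - (-8/(3*pi)) = 4/pi.
Integrating by parts (boundary term plus one more integral), an antiderivative of (-3*t - 2) sin(-3*pi*t/2) is -2*t*cos(3*pi*t/2)/pi + 4*sin(3*pi*t/2)/(3*pi**2) - 4*cos(3*pi*t/2)/(3*pi); evaluating from 0 to 2: ∫_{0}^{2} (-3*t - 2) sin(-3*pi*t/2) dt = (16/(3*pi)) - (-4/(3*pi)) = 20/(3*pi).
So ∫_{-2}^{2} ψ(t) sin(-3*pi*t/2) dt = 32/(3*pi).
Hence Im(c_{-3}) = (-1/4)·(32/(3*pi)) = -8/(3*pi).

-8/(3*pi)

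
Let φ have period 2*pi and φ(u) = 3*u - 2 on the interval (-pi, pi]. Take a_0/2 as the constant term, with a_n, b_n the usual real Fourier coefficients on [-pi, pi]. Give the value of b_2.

b_2 = 1/pi ∫_{-pi}^{pi} φ(u) sin(2*u) du.
Integrating by parts (boundary term plus one more integral), an antiderivative of (3*u - 2) sin(2*u) is -3*u*cos(2*u)/2 + 3*sin(2*u)/4 + cos(2*u); evaluating from -pi to pi: ∫_{-pi}^{pi} (3*u - 2) sin(2*u) du = (1 - 3*pi/2) - (1 + 3*pi/2) = -3*pi.
Hence b_2 = (1/pi)·(-3*pi) = -3.

-3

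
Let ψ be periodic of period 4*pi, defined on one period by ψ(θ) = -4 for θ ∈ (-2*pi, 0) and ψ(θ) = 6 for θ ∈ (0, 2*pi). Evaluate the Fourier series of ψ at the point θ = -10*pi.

θ = -10*pi differs from θ = -2*pi by -2 full period(s), and the series is 4*pi-periodic.
At θ = -2*pi the one-sided limits are ψ(-2*pi^-) = 6 and ψ(-2*pi^+) = -4.
By Dirichlet's theorem the series converges to their average, [(6) + (-4)]/2 = 1.

1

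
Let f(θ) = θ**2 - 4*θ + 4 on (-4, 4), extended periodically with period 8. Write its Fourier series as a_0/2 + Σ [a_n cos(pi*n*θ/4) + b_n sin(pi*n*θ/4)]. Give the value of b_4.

b_4 = 1/4 ∫_{-4}^{4} f(θ) sin(pi*θ) dθ.
Integrating by parts twice (tabular method), an antiderivative of (θ**2 - 4*θ + 4) sin(pi*θ) is -θ**2*cos(pi*θ)/pi + 2*θ*sin(pi*θ)/pi**2 + 4*θ*cos(pi*θ)/pi - 4*sin(pi*θ)/pi**2 - 4*cos(pi*θ)/pi + 2*cos(pi*θ)/pi**3; evaluating from -4 to 4: ∫_{-4}^{4} (θ**2 - 4*θ + 4) sin(pi*θ) dθ = (-4/pi + 2/pi**3) - (-36/pi + 2/pi**3) = 32/pi.
Hence b_4 = (1/4)·(32/pi) = 8/pi.

8/pi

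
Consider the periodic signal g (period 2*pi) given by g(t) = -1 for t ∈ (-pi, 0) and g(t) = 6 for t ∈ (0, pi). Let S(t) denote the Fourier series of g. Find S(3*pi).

5/2

t = 3*pi differs from t = pi by 1 full period(s), and the series is 2*pi-periodic.
At t = pi the one-sided limits are g(pi^-) = 6 and g(pi^+) = -1.
By Dirichlet's theorem the series converges to their average, [(6) + (-1)]/2 = 5/2.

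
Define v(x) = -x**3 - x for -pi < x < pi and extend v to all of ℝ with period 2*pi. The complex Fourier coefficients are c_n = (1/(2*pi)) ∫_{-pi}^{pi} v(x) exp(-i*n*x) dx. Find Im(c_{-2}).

Since v is real-valued, Im(c_{-2}) = -(1/(2*pi)) ∫_{-pi}^{pi} v(x) sin(-2*x) dx = b_{2}/2.
v is odd and sin(-2*x) is odd, so the integrand is even: ∫_{-pi}^{pi} v(x) sin(-2*x) dx = 2∫_0^{pi} v(x) sin(-2*x) dx.
Integrating by parts three times (tabular method), an antiderivative of (-x**3 - x) sin(-2*x) is -x**3*cos(2*x)/2 + 3*x**2*sin(2*x)/4 + x*cos(2*x)/4 - sin(2*x)/8; evaluating from 0 to pi: ∫_{0}^{pi} (-x**3 - x) sin(-2*x) dx = (-pi**3/2 + pi/4) - (0) = -pi**3/2 + pi/4.
So ∫_{-pi}^{pi} v(x) sin(-2*x) dx = -pi**3 + pi/2.
Hence Im(c_{-2}) = (-1/(2*pi))·(-pi**3 + pi/2) = -1/4 + pi**2/2.

-1/4 + pi**2/2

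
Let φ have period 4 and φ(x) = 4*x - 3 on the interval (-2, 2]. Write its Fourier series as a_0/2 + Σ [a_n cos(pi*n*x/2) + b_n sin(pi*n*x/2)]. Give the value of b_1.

16/pi

b_1 = 1/2 ∫_{-2}^{2} φ(x) sin(pi*x/2) dx.
Integrating by parts (boundary term plus one more integral), an antiderivative of (4*x - 3) sin(pi*x/2) is -8*x*cos(pi*x/2)/pi + 16*sin(pi*x/2)/pi**2 + 6*cos(pi*x/2)/pi; evaluating from -2 to 2: ∫_{-2}^{2} (4*x - 3) sin(pi*x/2) dx = (10/pi) - (-22/pi) = 32/pi.
Hence b_1 = (1/2)·(32/pi) = 16/pi.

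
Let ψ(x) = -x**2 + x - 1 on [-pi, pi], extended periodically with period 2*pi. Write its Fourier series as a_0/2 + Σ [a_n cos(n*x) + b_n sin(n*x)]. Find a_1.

a_1 = 1/pi ∫_{-pi}^{pi} ψ(x) cos(x) dx.
Integrating by parts twice (tabular method), an antiderivative of (-x**2 + x - 1) cos(x) is -x**2*sin(x) + x*sin(x) - 2*x*cos(x) + sin(x) + cos(x); evaluating from -pi to pi: ∫_{-pi}^{pi} (-x**2 + x - 1) cos(x) dx = (-1 + 2*pi) - (-2*pi - 1) = 4*pi.
Hence a_1 = (1/pi)·(4*pi) = 4.

4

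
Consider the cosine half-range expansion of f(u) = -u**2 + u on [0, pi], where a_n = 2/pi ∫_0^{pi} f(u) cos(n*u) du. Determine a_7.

4*(-1 + pi)/(49*pi)

a_7 = 2/pi ∫_0^{pi} (-u**2 + u) cos(7*u) du.
Integrating by parts twice (tabular method), an antiderivative of (-u**2 + u) cos(7*u) is -u**2*sin(7*u)/7 + u*sin(7*u)/7 - 2*u*cos(7*u)/49 + 2*sin(7*u)/343 + cos(7*u)/49; evaluating from 0 to pi: ∫_{0}^{pi} (-u**2 + u) cos(7*u) du = (-1/49 + 2*pi/49) - (1/49) = -2/49 + 2*pi/49.
Hence a_7 = (2/pi)·(-2/49 + 2*pi/49) = 4*(-1 + pi)/(49*pi).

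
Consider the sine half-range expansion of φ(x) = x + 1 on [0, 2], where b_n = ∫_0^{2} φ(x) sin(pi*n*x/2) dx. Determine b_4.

b_4 = ∫_0^{2} (x + 1) sin(2*pi*x) dx.
Integrating by parts (boundary term plus one more integral), an antiderivative of (x + 1) sin(2*pi*x) is -x*cos(2*pi*x)/(2*pi) + sin(2*pi*x)/(4*pi**2) - cos(2*pi*x)/(2*pi); evaluating from 0 to 2: ∫_{0}^{2} (x + 1) sin(2*pi*x) dx = (-3/(2*pi)) - (-1/(2*pi)) = -1/pi.
Hence b_4 = -1/pi.

-1/pi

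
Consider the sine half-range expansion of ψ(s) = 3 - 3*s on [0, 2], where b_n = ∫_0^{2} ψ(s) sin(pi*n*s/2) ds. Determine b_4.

b_4 = ∫_0^{2} (3 - 3*s) sin(2*pi*s) ds.
Integrating by parts (boundary term plus one more integral), an antiderivative of (3 - 3*s) sin(2*pi*s) is 3*s*cos(2*pi*s)/(2*pi) - 3*sin(2*pi*s)/(4*pi**2) - 3*cos(2*pi*s)/(2*pi); evaluating from 0 to 2: ∫_{0}^{2} (3 - 3*s) sin(2*pi*s) ds = (3/(2*pi)) - (-3/(2*pi)) = 3/pi.
Hence b_4 = 3/pi.

3/pi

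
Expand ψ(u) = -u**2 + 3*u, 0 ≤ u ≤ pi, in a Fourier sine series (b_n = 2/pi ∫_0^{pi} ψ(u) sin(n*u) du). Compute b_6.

-1 + pi/3

b_6 = 2/pi ∫_0^{pi} (-u**2 + 3*u) sin(6*u) du.
Integrating by parts twice (tabular method), an antiderivative of (-u**2 + 3*u) sin(6*u) is u**2*cos(6*u)/6 - u*sin(6*u)/18 - u*cos(6*u)/2 + sin(6*u)/12 - cos(6*u)/108; evaluating from 0 to pi: ∫_{0}^{pi} (-u**2 + 3*u) sin(6*u) du = (-pi/2 - 1/108 + pi**2/6) - (-1/108) = pi*(-3 + pi)/6.
Hence b_6 = (2/pi)·(pi*(-3 + pi)/6) = -1 + pi/3.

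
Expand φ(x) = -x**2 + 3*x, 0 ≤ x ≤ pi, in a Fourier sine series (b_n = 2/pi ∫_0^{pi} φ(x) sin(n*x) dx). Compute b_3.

2*(9*pi*(3 - pi) + 4)/(27*pi)

b_3 = 2/pi ∫_0^{pi} (-x**2 + 3*x) sin(3*x) dx.
Integrating by parts twice (tabular method), an antiderivative of (-x**2 + 3*x) sin(3*x) is x**2*cos(3*x)/3 - 2*x*sin(3*x)/9 - x*cos(3*x) + sin(3*x)/3 - 2*cos(3*x)/27; evaluating from 0 to pi: ∫_{0}^{pi} (-x**2 + 3*x) sin(3*x) dx = (-pi**2/3 + 2/27 + pi) - (-2/27) = -pi**2/3 + 4/27 + pi.
Hence b_3 = (2/pi)·(-pi**2/3 + 4/27 + pi) = 2*(9*pi*(3 - pi) + 4)/(27*pi).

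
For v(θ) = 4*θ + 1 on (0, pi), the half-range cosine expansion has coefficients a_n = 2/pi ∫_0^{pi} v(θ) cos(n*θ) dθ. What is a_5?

a_5 = 2/pi ∫_0^{pi} (4*θ + 1) cos(5*θ) dθ.
Integrating by parts (boundary term plus one more integral), an antiderivative of (4*θ + 1) cos(5*θ) is 4*θ*sin(5*θ)/5 + sin(5*θ)/5 + 4*cos(5*θ)/25; evaluating from 0 to pi: ∫_{0}^{pi} (4*θ + 1) cos(5*θ) dθ = (-4/25) - (4/25) = -8/25.
Hence a_5 = (2/pi)·(-8/25) = -16/(25*pi).

-16/(25*pi)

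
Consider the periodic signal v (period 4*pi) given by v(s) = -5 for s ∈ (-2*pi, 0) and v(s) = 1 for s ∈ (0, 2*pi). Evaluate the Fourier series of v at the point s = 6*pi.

-2

s = 6*pi differs from s = 2*pi by 1 full period(s), and the series is 4*pi-periodic.
At s = 2*pi the one-sided limits are v(2*pi^-) = 1 and v(2*pi^+) = -5.
By Dirichlet's theorem the series converges to their average, [(1) + (-5)]/2 = -2.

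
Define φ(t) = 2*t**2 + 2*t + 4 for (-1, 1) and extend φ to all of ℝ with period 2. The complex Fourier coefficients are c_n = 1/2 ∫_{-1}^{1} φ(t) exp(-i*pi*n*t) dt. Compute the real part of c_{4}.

Since φ is real-valued, Re(c_{4}) = 1/2 ∫_{-1}^{1} φ(t) cos(4*pi*t) dt = a_{4}/2.
Integrating by parts twice (tabular method), an antiderivative of (2*t**2 + 2*t + 4) cos(4*pi*t) is t**2*sin(4*pi*t)/(2*pi) + t*sin(4*pi*t)/(2*pi) + t*cos(4*pi*t)/(4*pi**2) - sin(4*pi*t)/(16*pi**3) + sin(4*pi*t)/pi + cos(4*pi*t)/(8*pi**2); evaluating from -1 to 1: ∫_{-1}^{1} (2*t**2 + 2*t + 4) cos(4*pi*t) dt = (3/(8*pi**2)) - (-1/(8*pi**2)) = 1/(2*pi**2).
Hence Re(c_{4}) = (1/2)·(1/(2*pi**2)) = 1/(4*pi**2).

1/(4*pi**2)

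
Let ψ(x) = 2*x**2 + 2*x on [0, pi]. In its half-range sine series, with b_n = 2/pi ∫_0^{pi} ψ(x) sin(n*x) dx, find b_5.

b_5 = 2/pi ∫_0^{pi} (2*x**2 + 2*x) sin(5*x) dx.
Integrating by parts twice (tabular method), an antiderivative of (2*x**2 + 2*x) sin(5*x) is -2*x**2*cos(5*x)/5 + 4*x*sin(5*x)/25 - 2*x*cos(5*x)/5 + 2*sin(5*x)/25 + 4*cos(5*x)/125; evaluating from 0 to pi: ∫_{0}^{pi} (2*x**2 + 2*x) sin(5*x) dx = (-4/125 + 2*pi/5 + 2*pi**2/5) - (4/125) = -8/125 + 2*pi/5 + 2*pi**2/5.
Hence b_5 = (2/pi)·(-8/125 + 2*pi/5 + 2*pi**2/5) = 4*(-4 + 25*pi + 25*pi**2)/(125*pi).

4*(-4 + 25*pi + 25*pi**2)/(125*pi)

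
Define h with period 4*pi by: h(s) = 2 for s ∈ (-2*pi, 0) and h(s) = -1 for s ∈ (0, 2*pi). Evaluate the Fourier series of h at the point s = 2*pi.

At s = 2*pi the one-sided limits are h(2*pi^-) = -1 and h(2*pi^+) = 2.
By Dirichlet's theorem the series converges to their average, [(-1) + (2)]/2 = 1/2.

1/2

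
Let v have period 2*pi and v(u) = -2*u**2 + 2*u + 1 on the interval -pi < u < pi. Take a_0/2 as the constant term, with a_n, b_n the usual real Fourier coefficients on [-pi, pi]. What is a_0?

a_0 = 1/pi ∫_{-pi}^{pi} v(u) du = 1/pi · (-4*pi**3/3 + 2*pi) = 2 - 4*pi**2/3.

2 - 4*pi**2/3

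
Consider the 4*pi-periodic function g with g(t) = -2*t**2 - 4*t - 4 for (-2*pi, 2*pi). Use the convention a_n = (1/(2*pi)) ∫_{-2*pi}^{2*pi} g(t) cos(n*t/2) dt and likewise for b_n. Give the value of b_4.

b_4 = (1/(2*pi)) ∫_{-2*pi}^{2*pi} g(t) sin(2*t) dt.
Integrating by parts twice (tabular method), an antiderivative of (-2*t**2 - 4*t - 4) sin(2*t) is t**2*cos(2*t) - t*sin(2*t) + 2*t*cos(2*t) - sin(2*t) + 3*cos(2*t)/2; evaluating from -2*pi to 2*pi: ∫_{-2*pi}^{2*pi} (-2*t**2 - 4*t - 4) sin(2*t) dt = (3/2 + 4*pi + 4*pi**2) - (-4*pi + 3/2 + 4*pi**2) = 8*pi.
Hence b_4 = (1/(2*pi))·(8*pi) = 4.

4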